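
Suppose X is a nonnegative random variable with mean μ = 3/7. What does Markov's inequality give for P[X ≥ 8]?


μ = E[X] = 3/7, a = 8.
Markov: P[X ≥ 8] ≤ μ/a = (3/7)/8 = 3/56.
Numerically: ≈ 0.054.
(Since a = 8 > μ = 0.429, the bound 3/56 is < 1 and informative.)

P[X ≥ 8] ≤ 3/56 ≈ 0.054.


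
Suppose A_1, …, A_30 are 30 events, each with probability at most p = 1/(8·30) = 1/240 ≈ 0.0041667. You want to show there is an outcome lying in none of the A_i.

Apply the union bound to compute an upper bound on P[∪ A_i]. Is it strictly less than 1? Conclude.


Union bound: P[∪_{i=1}^{30} A_i] ≤ Σ_i P[A_i] ≤ 30·p = 30·(1/240) = 1/8.
Numerically: 1/8 ≈ 0.1250000.
Is 1/8 < 1? YES.
Since P[∪ A_i] ≤ 1/8 < 1, the complement has P[∩ A_i^c] ≥ 1 − 1/8 = 7/8 > 0, so some outcome avoids every A_i.

30·p = 1/8 ≈ 0.1250000; existence CERTIFIED by the union bound.


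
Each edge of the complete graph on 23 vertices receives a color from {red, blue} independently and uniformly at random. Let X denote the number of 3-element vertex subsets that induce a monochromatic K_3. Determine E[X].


Let X = Σ_S X_S over the C(23, 3) = 1771 subsets S of size 3, where X_S = 1 if the K_3 on S is monochromatic.
For a fixed S, the K_3 on S has C(3, 2) = 3 edges. P[all 3 edges red] = (1/2)^3, and likewise for blue, so P[monochromatic] = 2·(1/2)^3 = 2^{1 − 3} = 1/4.
By linearity: E[X] = C(23, 3) · 2^{1 − 3} = 1771 · 1/4 = 1771/4.
Numerically: E[X] ≈ 442.75000.

E[X] = C(23,3)·2^(1−C(3,2)) = 1771/4 ≈ 442.75000.


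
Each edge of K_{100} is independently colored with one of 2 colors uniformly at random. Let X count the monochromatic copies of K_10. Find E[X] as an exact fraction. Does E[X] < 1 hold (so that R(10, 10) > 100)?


E[X] = C(100, 10) · 2^{1 − 45} = 17310309456440 · 2^{−44} = 17310309456440/17592186044416.
As a reduced fraction: E[X] = 2163788682055/2199023255552 ≈ 0.98398.
Is E[X] < 1? YES.
Since E[X] < 1, there exists a 2-coloring of K_{100} with no monochromatic K_10; hence R(10, 10) > 100.

E[X] = 2163788682055/2199023255552 ≈ 0.98398; E[X] < 1, so R(10, 10) > 100.


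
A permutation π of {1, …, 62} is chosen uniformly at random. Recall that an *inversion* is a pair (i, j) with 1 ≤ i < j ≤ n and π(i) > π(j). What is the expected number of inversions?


Write X = Σ X_I over the C(62, 2) = 1891 pairs i < j, with X_I the indicator of one inversion.
There are 1891 indicators.
For each fixed pair i < j, the values π(i) and π(j) are two distinct elements of {1, …, 62} in uniformly random order; by symmetry P[π(i) > π(j)] = 1/2.
By linearity: E[X] = 1891 · (1/2) = C(62, 2) · (1/2) = 1891/2 = 1891/2 ≈ 945.5000.

E[X] = 1891/2 = 945.5000.


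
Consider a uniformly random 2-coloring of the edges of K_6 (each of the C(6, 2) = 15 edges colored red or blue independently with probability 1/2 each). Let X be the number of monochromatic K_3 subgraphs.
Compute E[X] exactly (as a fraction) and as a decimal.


Let X = Σ_S X_S over the C(6, 3) = 20 subsets S of size 3, where X_S = 1 if the K_3 on S is monochromatic.
For a fixed S, the K_3 on S has C(3, 2) = 3 edges. P[all 3 edges red] = (1/2)^3, and likewise for blue, so P[monochromatic] = 2·(1/2)^3 = 2^{1 − 3} = 1/4.
By linearity: E[X] = C(6, 3) · 2^{1 − 3} = 20 · 1/4 = 5.
Numerically: E[X] ≈ 5.0000.

E[X] = C(6,3)·2^(1−C(3,2)) = 5 ≈ 5.0000.


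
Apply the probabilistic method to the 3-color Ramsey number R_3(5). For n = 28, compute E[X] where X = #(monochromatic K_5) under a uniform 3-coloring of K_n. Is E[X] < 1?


E[X] = C(28, 5) · 3^{1 − 10} = 98280 · 3^{−9} = 98280/19683.
As a reduced fraction: E[X] = 3640/729 ≈ 4.993.
Is E[X] < 1? NO.
Since E[X] ≥ 1, the first-moment bound is inconclusive at n = 28; it does NOT by itself certify R_3(5) > 28.

E[X] = 3640/729 ≈ 4.993; E[X] ≥ 1; first-moment method inconclusive here.


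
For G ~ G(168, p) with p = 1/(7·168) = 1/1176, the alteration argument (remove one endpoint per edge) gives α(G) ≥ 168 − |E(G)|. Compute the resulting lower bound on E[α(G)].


E[|E(G)|] = C(168, 2)·p = 14028 · (1/1176) = 167/14.
E[α(G)] ≥ n − E[|E(G)|] = 168 − 167/14 = 2185/14.
Numerically: ≈ 156.071.
(This is only a lower bound; the true E[α(G)] may be larger.)

E[α(G)] ≥ 2185/14 ≈ 156.071.


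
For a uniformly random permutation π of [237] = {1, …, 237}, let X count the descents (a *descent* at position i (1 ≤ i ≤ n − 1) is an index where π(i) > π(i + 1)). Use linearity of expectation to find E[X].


Write X = Σ X_I over i = 1, …, 236, with X_I the indicator of one descent.
There are 236 indicators.
For each fixed i, the pair (π(i), π(i+1)) is a uniformly random ordered pair of distinct values from {1, …, 237}; by symmetry P[π(i) > π(i+1)] = 1/2.
By linearity: E[X] = 236 · (1/2) = (237 − 1) · (1/2) = 118 ≈ 118.00000.

E[X] = 118 = 118.00000.


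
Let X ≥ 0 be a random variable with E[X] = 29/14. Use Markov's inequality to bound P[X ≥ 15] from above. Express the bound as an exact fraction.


μ = E[X] = 29/14, a = 15.
Markov: P[X ≥ 15] ≤ μ/a = (29/14)/15 = 29/210.
Numerically: ≈ 0.1381.
(Since a = 15 > μ = 2.0714, the bound 29/210 is < 1 and informative.)

P[X ≥ 15] ≤ 29/210 ≈ 0.1381.


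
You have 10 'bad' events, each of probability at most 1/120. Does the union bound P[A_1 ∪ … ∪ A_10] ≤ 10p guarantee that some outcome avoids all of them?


Union bound: P[∪_{i=1}^{10} A_i] ≤ Σ_i P[A_i] ≤ 10·p = 10·(1/120) = 1/12.
Numerically: 1/12 ≈ 0.083.
Is 1/12 < 1? YES.
Since P[∪ A_i] ≤ 1/12 < 1, the complement has P[∩ A_i^c] ≥ 1 − 1/12 = 11/12 > 0, so some outcome avoids every A_i.

10·p = 1/12 ≈ 0.083; existence CERTIFIED by the union bound.


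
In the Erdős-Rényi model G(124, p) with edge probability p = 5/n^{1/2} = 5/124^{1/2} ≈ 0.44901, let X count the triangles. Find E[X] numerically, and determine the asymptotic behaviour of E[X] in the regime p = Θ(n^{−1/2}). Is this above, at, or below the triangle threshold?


Number of potential triangles: C(124, 3) = 310124.
Each occurs with probability p³ ≈ (0.44901)³ ≈ 9.0526866e-02.
By linearity: E[X] = C(124, 3)·p³ ≈ 310124 · 9.0526866e-02 ≈ 28074.55377.
Since α = 1/2 < 1, p = c/n^{1/2} ≫ 1/n is above the triangle threshold p ~ 1/n. Asymptotically E[X] ~ (c³/6)·n^{3(1−α)} = (5³/6)·n^{1.5} → ∞; triangles are abundant w.h.p.

E[X] ≈ 28074.55377; in regime p = Θ(1/n^{1/2}) E[X] diverges (above the triangle threshold p ~ 1/n).


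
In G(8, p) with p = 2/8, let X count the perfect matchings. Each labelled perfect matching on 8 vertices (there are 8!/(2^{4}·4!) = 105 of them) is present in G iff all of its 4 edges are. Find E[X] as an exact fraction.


K_8 has 8!/(2^{4}·4!) = 105 labelled perfect matchings.
For each such perfect matching H, let X_H = 1 if all 4 edges of H are present in G. Then P[X_H = 1] = p^{4} = (1/4)^{4} = 1/256.
By linearity of expectation: E[X] = Σ_H E[X_H] = 105 · p^{4} = 105 · 1/256 = 105/256.
Numerically: E[X] ≈ 0.4102.

E[X] = 105 · (1/4)^{4} = 105/256 ≈ 0.4102.


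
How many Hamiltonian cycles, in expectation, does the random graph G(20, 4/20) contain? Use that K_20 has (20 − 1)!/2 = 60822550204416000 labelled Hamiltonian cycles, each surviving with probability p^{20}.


K_20 has (20 − 1)!/2 = 60822550204416000 labelled Hamiltonian cycles.
For each such Hamiltonian cycle H, let X_H = 1 if all 20 edges of H are present in G. Then P[X_H = 1] = p^{20} = (1/5)^{20} = 1/95367431640625.
By linearity: E[X] = Σ_H E[X_H] = 60822550204416000 · p^{20} = 60822550204416000 · 1/95367431640625 = 486580401635328/762939453125.
Numerically: E[X] ≈ 637.771.

E[X] = 60822550204416000 · (1/5)^{20} = 486580401635328/762939453125 ≈ 637.771.


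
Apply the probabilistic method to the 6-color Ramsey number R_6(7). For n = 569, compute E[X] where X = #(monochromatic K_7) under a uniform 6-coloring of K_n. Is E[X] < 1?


E[X] = C(569, 7) · 6^{1 − 21} = 3692032389858348 · 6^{−20} = 3692032389858348/3656158440062976.
As a reduced fraction: E[X] = 34185485091281/33853318889472 ≈ 1.010.
Is E[X] < 1? NO.
Since E[X] ≥ 1, the first-moment bound is inconclusive at n = 569; it does NOT by itself certify R_6(7) > 569.

E[X] = 34185485091281/33853318889472 ≈ 1.010; E[X] ≥ 1; first-moment method inconclusive here.


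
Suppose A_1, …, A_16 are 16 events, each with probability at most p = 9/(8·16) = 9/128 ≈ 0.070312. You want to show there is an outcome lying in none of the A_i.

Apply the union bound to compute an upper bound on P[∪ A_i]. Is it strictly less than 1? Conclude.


Union bound: P[∪_{i=1}^{16} A_i] ≤ Σ_i P[A_i] ≤ 16·p = 16·(9/128) = 9/8.
Numerically: 9/8 ≈ 1.125000.
Is 9/8 < 1? NO.
Since the bound 9/8 is ≥ 1, the union bound is uninformative here; it does NOT by itself certify existence.

16·p = 9/8 ≈ 1.125000; existence NOT certified by the union bound.


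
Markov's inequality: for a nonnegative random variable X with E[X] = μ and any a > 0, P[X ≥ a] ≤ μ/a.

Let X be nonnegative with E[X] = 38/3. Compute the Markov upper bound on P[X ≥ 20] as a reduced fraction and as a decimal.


μ = E[X] = 38/3, a = 20.
Markov: P[X ≥ 20] ≤ μ/a = (38/3)/20 = 19/30.
Numerically: ≈ 0.6333.
(Since a = 20 > μ = 12.6667, the bound 19/30 is < 1 and informative.)

P[X ≥ 20] ≤ 19/30 ≈ 0.6333.


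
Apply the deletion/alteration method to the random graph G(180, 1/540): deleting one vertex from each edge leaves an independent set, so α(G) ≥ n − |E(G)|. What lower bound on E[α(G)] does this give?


E[|E(G)|] = C(180, 2)·p = 16110 · (1/540) = 179/6.
E[α(G)] ≥ n − E[|E(G)|] = 180 − 179/6 = 901/6.
Numerically: ≈ 150.167.
(This is only a lower bound; the true E[α(G)] may be larger.)

E[α(G)] ≥ 901/6 ≈ 150.167.


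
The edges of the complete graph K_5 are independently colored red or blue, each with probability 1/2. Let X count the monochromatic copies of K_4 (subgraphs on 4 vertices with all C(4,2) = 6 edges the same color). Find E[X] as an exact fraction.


Let X = Σ_S X_S over the C(5, 4) = 5 subsets S of size 4, where X_S = 1 if the K_4 on S is monochromatic.
For a fixed S, the K_4 on S has C(4, 2) = 6 edges. P[all 6 edges red] = (1/2)^6, and likewise for blue, so P[monochromatic] = 2·(1/2)^6 = 2^{1 − 6} = 1/32.
By linearity of expectation: E[X] = C(5, 4) · 2^{1 − 6} = 5 · 1/32 = 5/32.
Numerically: E[X] ≈ 0.1562.

E[X] = C(5,4)·2^(1−C(4,2)) = 5/32 ≈ 0.1562.


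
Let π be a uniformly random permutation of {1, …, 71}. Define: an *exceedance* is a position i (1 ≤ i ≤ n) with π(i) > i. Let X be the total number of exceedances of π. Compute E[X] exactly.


Write X = Σ_{i=1}^{71} X_i, where X_i = 1_{π(i) > i}.
For each fixed i, π(i) is uniform over {1, …, 71} (marginal of a uniform permutation), so P[π(i) > i] = (n − i)/n. Summing: Σ_{i=1}^{71} (n − i)/n = (0 + 1 + … + 70)/71 = 71(71 − 1)/(2·71) = (71 − 1)/2.
Hence E[X] = Σ_{i=1}^{71} (71 − i)/71 = 35 ≈ 35.0000.

E[X] = 35 = 35.0000.


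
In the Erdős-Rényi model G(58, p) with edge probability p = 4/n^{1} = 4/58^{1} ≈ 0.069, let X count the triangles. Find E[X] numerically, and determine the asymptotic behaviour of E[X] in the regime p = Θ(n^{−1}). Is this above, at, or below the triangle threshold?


Number of potential triangles: C(58, 3) = 30856.
Each occurs with probability p³ ≈ (0.069)³ ≈ 3.28017e-04.
By linearity: E[X] = C(58, 3)·p³ ≈ 30856 · 3.28017e-04 ≈ 10.121.
Here α = 1, so p = 4/n is exactly at the triangle threshold p ~ 1/n. Asymptotically E[X] → c³/6 = 4³/6 = 32/3 ≈ 10.667, a bounded constant. In this regime the triangle count is asymptotically Poisson(c³/6).

E[X] ≈ 10.121; in regime p = Θ(1/n^{1}) E[X] stays bounded (at the triangle threshold p ~ 1/n).


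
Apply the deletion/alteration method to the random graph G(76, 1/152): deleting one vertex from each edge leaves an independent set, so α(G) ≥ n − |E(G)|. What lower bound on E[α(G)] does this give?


E[|E(G)|] = C(76, 2)·p = 2850 · (1/152) = 75/4.
E[α(G)] ≥ n − E[|E(G)|] = 76 − 75/4 = 229/4.
Numerically: ≈ 57.250.
(This is only a lower bound; the true E[α(G)] may be larger.)

E[α(G)] ≥ 229/4 ≈ 57.250.


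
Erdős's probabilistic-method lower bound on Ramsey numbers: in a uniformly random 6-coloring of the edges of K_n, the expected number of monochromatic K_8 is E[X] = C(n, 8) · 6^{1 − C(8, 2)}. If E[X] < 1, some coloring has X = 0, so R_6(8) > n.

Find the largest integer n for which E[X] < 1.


We need C(n, 8) · 6^{1 − 28} < 1, i.e. C(n, 8) < 6^{28 − 1} = 1023490369077469249536.
Check values of n near the boundary:
  n = 1594: C(1594, 8) = 1015652773590544255167; 1015652773590544255167 < 1023490369077469249536? YES
  n = 1595: C(1595, 8) = 1020772636343363633895; 1020772636343363633895 < 1023490369077469249536? YES
  n = 1596: C(1596, 8) = 1025915067760710553965; 1025915067760710553965 < 1023490369077469249536? NO
  n = 1597: C(1597, 8) = 1031080153060953275445; 1031080153060953275445 < 1023490369077469249536? NO
The largest n with C(n, 8) < 1023490369077469249536 is n = 1595 (where E[X] = 113419181815929292655/113721152119718805504 ≈ 0.9973). Hence R_6(8) > 1595, i.e. R_6(8) ≥ 1596.

Largest n = 1595; hence R_6(8) > 1595.


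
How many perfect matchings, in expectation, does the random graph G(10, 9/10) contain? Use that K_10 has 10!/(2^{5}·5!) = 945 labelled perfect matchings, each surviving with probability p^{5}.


K_10 has 10!/(2^{5}·5!) = 945 labelled perfect matchings.
For each such perfect matching H, let X_H = 1 if all 5 edges of H are present in G. Then P[X_H = 1] = p^{5} = (9/10)^{5} = 59049/100000.
By linearity: E[X] = Σ_H E[X_H] = 945 · p^{5} = 945 · 59049/100000 = 11160261/20000.
Numerically: E[X] ≈ 558.

E[X] = 945 · (9/10)^{5} = 11160261/20000 ≈ 558.


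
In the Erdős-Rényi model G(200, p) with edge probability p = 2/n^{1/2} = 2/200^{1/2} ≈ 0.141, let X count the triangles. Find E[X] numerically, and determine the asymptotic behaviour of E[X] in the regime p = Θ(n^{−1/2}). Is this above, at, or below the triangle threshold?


Number of potential triangles: C(200, 3) = 1313400.
Each occurs with probability p³ ≈ (0.141)³ ≈ 2.82843e-03.
By linearity: E[X] = C(200, 3)·p³ ≈ 1313400 · 2.82843e-03 ≈ 3714.856.
Since α = 1/2 < 1, p = c/n^{1/2} ≫ 1/n is above the triangle threshold p ~ 1/n. Asymptotically E[X] ~ (c³/6)·n^{3(1−α)} = (2³/6)·n^{1.5} → ∞; triangles are abundant w.h.p.

E[X] ≈ 3714.856; in regime p = Θ(1/n^{1/2}) E[X] diverges (above the triangle threshold p ~ 1/n).


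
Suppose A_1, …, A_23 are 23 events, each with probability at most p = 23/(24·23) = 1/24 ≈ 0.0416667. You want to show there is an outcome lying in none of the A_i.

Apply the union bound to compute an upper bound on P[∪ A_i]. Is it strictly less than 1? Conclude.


Union bound: P[∪_{i=1}^{23} A_i] ≤ Σ_i P[A_i] ≤ 23·p = 23·(1/24) = 23/24.
Numerically: 23/24 ≈ 0.9583333.
Is 23/24 < 1? YES.
Since P[∪ A_i] ≤ 23/24 < 1, the complement has P[∩ A_i^c] ≥ 1 − 23/24 = 1/24 > 0, so some outcome avoids every A_i.

23·p = 23/24 ≈ 0.9583333; existence CERTIFIED by the union bound.


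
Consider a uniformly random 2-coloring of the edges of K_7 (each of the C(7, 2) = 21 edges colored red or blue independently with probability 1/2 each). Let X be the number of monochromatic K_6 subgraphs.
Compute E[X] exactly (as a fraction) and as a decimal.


Let X = Σ_S X_S over the C(7, 6) = 7 subsets S of size 6, where X_S = 1 if the K_6 on S is monochromatic.
For a fixed S, the K_6 on S has C(6, 2) = 15 edges. P[all 15 edges red] = (1/2)^15, and likewise for blue, so P[monochromatic] = 2·(1/2)^15 = 2^{1 − 15} = 1/16384.
By linearity: E[X] = C(7, 6) · 2^{1 − 15} = 7 · 1/16384 = 7/16384.
Numerically: E[X] ≈ 0.0004.

E[X] = C(7,6)·2^(1−C(6,2)) = 7/16384 ≈ 0.0004.


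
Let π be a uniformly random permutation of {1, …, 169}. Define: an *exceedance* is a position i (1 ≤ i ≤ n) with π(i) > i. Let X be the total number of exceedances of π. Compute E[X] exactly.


Write X = Σ_{i=1}^{169} X_i, where X_i = 1_{π(i) > i}.
For each fixed i, π(i) is uniform over {1, …, 169} (marginal of a uniform permutation), so P[π(i) > i] = (n − i)/n. Summing: Σ_{i=1}^{169} (n − i)/n = (0 + 1 + … + 168)/169 = 169(169 − 1)/(2·169) = (169 − 1)/2.
Hence E[X] = Σ_{i=1}^{169} (169 − i)/169 = 84 ≈ 84.00000.

E[X] = 84 = 84.00000.


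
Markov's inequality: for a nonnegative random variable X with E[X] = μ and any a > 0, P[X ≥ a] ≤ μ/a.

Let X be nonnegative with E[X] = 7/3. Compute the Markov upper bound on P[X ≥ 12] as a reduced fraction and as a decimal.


μ = E[X] = 7/3, a = 12.
Markov: P[X ≥ 12] ≤ μ/a = (7/3)/12 = 7/36.
Numerically: ≈ 0.194444.
(Since a = 12 > μ = 2.333333, the bound 7/36 is < 1 and informative.)

P[X ≥ 12] ≤ 7/36 ≈ 0.194444.


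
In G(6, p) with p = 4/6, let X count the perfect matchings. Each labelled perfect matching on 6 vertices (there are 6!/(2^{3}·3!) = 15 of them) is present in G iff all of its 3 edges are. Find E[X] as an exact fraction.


K_6 has 6!/(2^{3}·3!) = 15 labelled perfect matchings.
For each such perfect matching H, let X_H = 1 if all 3 edges of H are present in G. Then P[X_H = 1] = p^{3} = (2/3)^{3} = 8/27.
By linearity of expectation: E[X] = Σ_H E[X_H] = 15 · p^{3} = 15 · 8/27 = 40/9.
Numerically: E[X] ≈ 4.44.

E[X] = 15 · (2/3)^{3} = 40/9 ≈ 4.44.


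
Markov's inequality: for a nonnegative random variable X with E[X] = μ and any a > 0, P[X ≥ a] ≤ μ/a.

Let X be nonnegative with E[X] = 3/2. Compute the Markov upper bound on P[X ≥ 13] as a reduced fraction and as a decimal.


μ = E[X] = 3/2, a = 13.
Markov: P[X ≥ 13] ≤ μ/a = (3/2)/13 = 3/26.
Numerically: ≈ 0.115385.
(Since a = 13 > μ = 1.500000, the bound 3/26 is < 1 and informative.)

P[X ≥ 13] ≤ 3/26 ≈ 0.115385.


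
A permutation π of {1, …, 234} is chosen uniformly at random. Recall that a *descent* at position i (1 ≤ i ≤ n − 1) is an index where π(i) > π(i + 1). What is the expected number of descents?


Write X = Σ X_I over i = 1, …, 233, with X_I the indicator of one descent.
There are 233 indicators.
For each fixed i, the pair (π(i), π(i+1)) is a uniformly random ordered pair of distinct values from {1, …, 234}; by symmetry P[π(i) > π(i+1)] = 1/2.
By linearity: E[X] = 233 · (1/2) = (234 − 1) · (1/2) = 233/2 ≈ 116.5000.

E[X] = 233/2 = 116.5000.


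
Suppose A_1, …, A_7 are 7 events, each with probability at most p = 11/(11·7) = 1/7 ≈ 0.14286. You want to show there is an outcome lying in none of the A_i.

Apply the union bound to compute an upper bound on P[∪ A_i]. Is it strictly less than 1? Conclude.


Union bound: P[∪_{i=1}^{7} A_i] ≤ Σ_i P[A_i] ≤ 7·p = 7·(1/7) = 1.
Numerically: 1 ≈ 1.00000.
Is 1 < 1? NO.
Since the bound 1 is ≥ 1, the union bound is uninformative here; it does NOT by itself certify existence.

7·p = 1 ≈ 1.00000; existence NOT certified by the union bound.


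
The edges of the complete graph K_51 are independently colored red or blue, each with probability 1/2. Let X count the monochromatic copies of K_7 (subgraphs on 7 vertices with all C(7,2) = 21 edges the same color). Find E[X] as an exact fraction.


Let X = Σ_S X_S over the C(51, 7) = 115775100 subsets S of size 7, where X_S = 1 if the K_7 on S is monochromatic.
For a fixed S, the K_7 on S has C(7, 2) = 21 edges. P[all 21 edges red] = (1/2)^21, and likewise for blue, so P[monochromatic] = 2·(1/2)^21 = 2^{1 − 21} = 1/1048576.
By linearity of expectation: E[X] = C(51, 7) · 2^{1 − 21} = 115775100 · 1/1048576 = 28943775/262144.
Numerically: E[X] ≈ 110.41174.

E[X] = C(51,7)·2^(1−C(7,2)) = 28943775/262144 ≈ 110.41174.


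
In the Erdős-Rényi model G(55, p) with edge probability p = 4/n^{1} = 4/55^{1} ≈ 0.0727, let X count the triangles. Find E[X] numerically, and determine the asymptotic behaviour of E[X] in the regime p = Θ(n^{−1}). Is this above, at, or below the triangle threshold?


Number of potential triangles: C(55, 3) = 26235.
Each occurs with probability p³ ≈ (0.0727)³ ≈ 3.84673e-04.
By linearity: E[X] = C(55, 3)·p³ ≈ 26235 · 3.84673e-04 ≈ 10.092.
Here α = 1, so p = 4/n is exactly at the triangle threshold p ~ 1/n. Asymptotically E[X] → c³/6 = 4³/6 = 32/3 ≈ 10.667, a bounded constant. In this regime the triangle count is asymptotically Poisson(c³/6).

E[X] ≈ 10.092; in regime p = Θ(1/n^{1}) E[X] stays bounded (at the triangle threshold p ~ 1/n).


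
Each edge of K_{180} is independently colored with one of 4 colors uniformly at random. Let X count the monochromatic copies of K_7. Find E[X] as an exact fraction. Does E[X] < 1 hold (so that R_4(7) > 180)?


E[X] = C(180, 7) · 4^{1 − 21} = 1079414463600 · 4^{−20} = 1079414463600/1099511627776.
As a reduced fraction: E[X] = 67463403975/68719476736 ≈ 0.982.
Is E[X] < 1? YES.
Since E[X] < 1, there exists a 4-coloring of K_{180} with no monochromatic K_7; hence R_4(7) > 180.

E[X] = 67463403975/68719476736 ≈ 0.982; E[X] < 1, so R_4(7) > 180.


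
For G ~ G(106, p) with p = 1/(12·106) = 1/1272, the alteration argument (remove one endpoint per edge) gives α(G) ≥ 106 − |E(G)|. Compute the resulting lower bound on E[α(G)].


E[|E(G)|] = C(106, 2)·p = 5565 · (1/1272) = 35/8.
E[α(G)] ≥ n − E[|E(G)|] = 106 − 35/8 = 813/8.
Numerically: ≈ 101.6250.
(This is only a lower bound; the true E[α(G)] may be larger.)

E[α(G)] ≥ 813/8 ≈ 101.6250.


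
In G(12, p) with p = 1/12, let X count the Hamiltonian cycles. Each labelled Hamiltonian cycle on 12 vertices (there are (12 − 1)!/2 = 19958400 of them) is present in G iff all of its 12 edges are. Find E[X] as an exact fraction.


K_12 has (12 − 1)!/2 = 19958400 labelled Hamiltonian cycles.
For each such Hamiltonian cycle H, let X_H = 1 if all 12 edges of H are present in G. Then P[X_H = 1] = p^{12} = (1/12)^{12} = 1/8916100448256.
By linearity of expectation: E[X] = Σ_H E[X_H] = 19958400 · p^{12} = 19958400 · 1/8916100448256 = 1925/859963392.
Numerically: E[X] ≈ 2.24e-06.

E[X] = 19958400 · (1/12)^{12} = 1925/859963392 ≈ 2.24e-06.


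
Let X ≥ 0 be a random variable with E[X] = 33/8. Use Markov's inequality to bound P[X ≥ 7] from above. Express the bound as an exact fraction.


μ = E[X] = 33/8, a = 7.
Markov: P[X ≥ 7] ≤ μ/a = (33/8)/7 = 33/56.
Numerically: ≈ 0.5893.
(Since a = 7 > μ = 4.1250, the bound 33/56 is < 1 and informative.)

P[X ≥ 7] ≤ 33/56 ≈ 0.5893.


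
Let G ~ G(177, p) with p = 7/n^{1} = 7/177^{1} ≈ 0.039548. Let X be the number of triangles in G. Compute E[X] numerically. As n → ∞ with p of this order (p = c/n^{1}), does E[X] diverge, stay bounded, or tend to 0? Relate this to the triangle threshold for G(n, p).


Number of potential triangles: C(177, 3) = 908600.
Each occurs with probability p³ ≈ (0.039548)³ ≈ 6.18549302e-05.
By linearity: E[X] = C(177, 3)·p³ ≈ 908600 · 6.18549302e-05 ≈ 56.201390.
Here α = 1, so p = 7/n is exactly at the triangle threshold p ~ 1/n. Asymptotically E[X] → c³/6 = 7³/6 = 343/6 ≈ 57.166667, a bounded constant. In this regime the triangle count is asymptotically Poisson(c³/6).

E[X] ≈ 56.201390; in regime p = Θ(1/n^{1}) E[X] stays bounded (at the triangle threshold p ~ 1/n).


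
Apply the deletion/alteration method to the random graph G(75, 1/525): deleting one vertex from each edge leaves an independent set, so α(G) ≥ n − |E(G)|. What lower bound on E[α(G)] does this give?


E[|E(G)|] = C(75, 2)·p = 2775 · (1/525) = 37/7.
E[α(G)] ≥ n − E[|E(G)|] = 75 − 37/7 = 488/7.
Numerically: ≈ 69.71429.
(This is only a lower bound; the true E[α(G)] may be larger.)

E[α(G)] ≥ 488/7 ≈ 69.71429.


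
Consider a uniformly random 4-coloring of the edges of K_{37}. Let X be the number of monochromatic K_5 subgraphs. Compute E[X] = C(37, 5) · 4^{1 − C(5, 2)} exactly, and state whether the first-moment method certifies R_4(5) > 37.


E[X] = C(37, 5) · 4^{1 − 10} = 435897 · 4^{−9} = 435897/262144.
As a reduced fraction: E[X] = 435897/262144 ≈ 1.6628.
Is E[X] < 1? NO.
Since E[X] ≥ 1, the first-moment bound is inconclusive at n = 37; it does NOT by itself certify R_4(5) > 37.

E[X] = 435897/262144 ≈ 1.6628; E[X] ≥ 1; first-moment method inconclusive here.


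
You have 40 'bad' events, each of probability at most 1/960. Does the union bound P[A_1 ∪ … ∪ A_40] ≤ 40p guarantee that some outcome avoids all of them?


Union bound: P[∪_{i=1}^{40} A_i] ≤ Σ_i P[A_i] ≤ 40·p = 40·(1/960) = 1/24.
Numerically: 1/24 ≈ 0.04167.
Is 1/24 < 1? YES.
Since P[∪ A_i] ≤ 1/24 < 1, the complement has P[∩ A_i^c] ≥ 1 − 1/24 = 23/24 > 0, so some outcome avoids every A_i.

40·p = 1/24 ≈ 0.04167; existence CERTIFIED by the union bound.


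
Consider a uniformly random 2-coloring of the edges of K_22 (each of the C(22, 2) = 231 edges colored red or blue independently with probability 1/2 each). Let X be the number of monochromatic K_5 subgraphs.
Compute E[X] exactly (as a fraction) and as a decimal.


Let X = Σ_S X_S over the C(22, 5) = 26334 subsets S of size 5, where X_S = 1 if the K_5 on S is monochromatic.
For a fixed S, the K_5 on S has C(5, 2) = 10 edges. P[all 10 edges red] = (1/2)^10, and likewise for blue, so P[monochromatic] = 2·(1/2)^10 = 2^{1 − 10} = 1/512.
Summing: E[X] = C(22, 5) · 2^{1 − 10} = 26334 · 1/512 = 13167/256.
Numerically: E[X] ≈ 51.4336.

E[X] = C(22,5)·2^(1−C(5,2)) = 13167/256 ≈ 51.4336.


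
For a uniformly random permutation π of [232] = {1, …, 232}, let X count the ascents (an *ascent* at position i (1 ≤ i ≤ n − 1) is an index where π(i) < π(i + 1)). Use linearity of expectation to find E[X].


Write X = Σ X_I over i = 1, …, 231, with X_I the indicator of one ascent.
There are 231 indicators.
For each fixed i, the pair (π(i), π(i+1)) is a uniformly random ordered pair of distinct values from {1, …, 232}; by symmetry P[π(i) < π(i+1)] = 1/2.
By linearity: E[X] = 231 · (1/2) = (232 − 1) · (1/2) = 231/2 ≈ 115.5000.

E[X] = 231/2 = 115.5000.


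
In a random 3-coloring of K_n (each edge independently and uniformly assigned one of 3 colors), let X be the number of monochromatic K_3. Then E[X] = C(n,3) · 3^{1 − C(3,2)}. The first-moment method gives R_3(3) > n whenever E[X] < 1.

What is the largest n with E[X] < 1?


We need C(n, 3) · 3^{1 − 3} < 1, i.e. C(n, 3) < 3^{3 − 1} = 9.
Check values of n near the boundary:
  n = 3: C(3, 3) = 1; 1 < 9? YES
  n = 4: C(4, 3) = 4; 4 < 9? YES
  n = 5: C(5, 3) = 10; 10 < 9? NO
The largest n with C(n, 3) < 9 is n = 4 (where E[X] = 4/9 ≈ 0.4444). Hence R_3(3) > 4, i.e. R_3(3) ≥ 5.

Largest n = 4; hence R_3(3) > 4.


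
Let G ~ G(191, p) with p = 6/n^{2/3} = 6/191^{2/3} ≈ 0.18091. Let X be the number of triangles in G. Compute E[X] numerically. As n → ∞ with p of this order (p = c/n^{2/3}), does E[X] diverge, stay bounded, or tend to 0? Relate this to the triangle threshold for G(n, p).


Number of potential triangles: C(191, 3) = 1143135.
Each occurs with probability p³ ≈ (0.18091)³ ≈ 5.92089033e-03.
By linearity: E[X] = C(191, 3)·p³ ≈ 1143135 · 5.92089033e-03 ≈ 6768.376963.
Since α = 2/3 < 1, p = c/n^{2/3} ≫ 1/n is above the triangle threshold p ~ 1/n. Asymptotically E[X] ~ (c³/6)·n^{3(1−α)} = (6³/6)·n^{1} → ∞; triangles are abundant w.h.p.

E[X] ≈ 6768.376963; in regime p = Θ(1/n^{2/3}) E[X] diverges (above the triangle threshold p ~ 1/n).


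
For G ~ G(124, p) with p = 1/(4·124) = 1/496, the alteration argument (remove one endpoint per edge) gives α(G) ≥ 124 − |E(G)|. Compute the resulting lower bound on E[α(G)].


E[|E(G)|] = C(124, 2)·p = 7626 · (1/496) = 123/8.
E[α(G)] ≥ n − E[|E(G)|] = 124 − 123/8 = 869/8.
Numerically: ≈ 108.625000.
(This is only a lower bound; the true E[α(G)] may be larger.)

E[α(G)] ≥ 869/8 ≈ 108.625000.


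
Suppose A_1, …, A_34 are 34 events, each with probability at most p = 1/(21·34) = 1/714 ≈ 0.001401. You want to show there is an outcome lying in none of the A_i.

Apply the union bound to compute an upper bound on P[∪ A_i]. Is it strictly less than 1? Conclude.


Union bound: P[∪_{i=1}^{34} A_i] ≤ Σ_i P[A_i] ≤ 34·p = 34·(1/714) = 1/21.
Numerically: 1/21 ≈ 0.047619.
Is 1/21 < 1? YES.
Since P[∪ A_i] ≤ 1/21 < 1, the complement has P[∩ A_i^c] ≥ 1 − 1/21 = 20/21 > 0, so some outcome avoids every A_i.

34·p = 1/21 ≈ 0.047619; existence CERTIFIED by the union bound.


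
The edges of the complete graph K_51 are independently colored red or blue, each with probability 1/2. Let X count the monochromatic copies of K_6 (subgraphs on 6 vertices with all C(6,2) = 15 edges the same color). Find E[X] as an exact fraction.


Let X = Σ_S X_S over the C(51, 6) = 18009460 subsets S of size 6, where X_S = 1 if the K_6 on S is monochromatic.
For a fixed S, the K_6 on S has C(6, 2) = 15 edges. P[all 15 edges red] = (1/2)^15, and likewise for blue, so P[monochromatic] = 2·(1/2)^15 = 2^{1 − 15} = 1/16384.
By linearity of expectation: E[X] = C(51, 6) · 2^{1 − 15} = 18009460 · 1/16384 = 4502365/4096.
Numerically: E[X] ≈ 1099.2102.

E[X] = C(51,6)·2^(1−C(6,2)) = 4502365/4096 ≈ 1099.2102.


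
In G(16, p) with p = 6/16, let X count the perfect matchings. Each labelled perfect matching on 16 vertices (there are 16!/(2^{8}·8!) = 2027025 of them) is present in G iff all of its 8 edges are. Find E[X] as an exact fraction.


K_16 has 16!/(2^{8}·8!) = 2027025 labelled perfect matchings.
For each such perfect matching H, let X_H = 1 if all 8 edges of H are present in G. Then P[X_H = 1] = p^{8} = (3/8)^{8} = 6561/16777216.
By linearity: E[X] = Σ_H E[X_H] = 2027025 · p^{8} = 2027025 · 6561/16777216 = 13299311025/16777216.
Numerically: E[X] ≈ 792.7.

E[X] = 2027025 · (3/8)^{8} = 13299311025/16777216 ≈ 792.7.


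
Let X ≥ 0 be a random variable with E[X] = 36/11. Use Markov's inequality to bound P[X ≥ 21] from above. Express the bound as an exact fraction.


μ = E[X] = 36/11, a = 21.
Markov: P[X ≥ 21] ≤ μ/a = (36/11)/21 = 12/77.
Numerically: ≈ 0.156.
(Since a = 21 > μ = 3.273, the bound 12/77 is < 1 and informative.)

P[X ≥ 21] ≤ 12/77 ≈ 0.156.


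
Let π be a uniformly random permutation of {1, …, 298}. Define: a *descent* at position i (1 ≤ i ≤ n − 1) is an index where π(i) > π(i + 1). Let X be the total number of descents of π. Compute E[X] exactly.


Write X = Σ X_I over i = 1, …, 297, with X_I the indicator of one descent.
There are 297 indicators.
For each fixed i, the pair (π(i), π(i+1)) is a uniformly random ordered pair of distinct values from {1, …, 298}; by symmetry P[π(i) > π(i+1)] = 1/2.
By linearity: E[X] = 297 · (1/2) = (298 − 1) · (1/2) = 297/2 ≈ 148.50000.

E[X] = 297/2 = 148.50000.


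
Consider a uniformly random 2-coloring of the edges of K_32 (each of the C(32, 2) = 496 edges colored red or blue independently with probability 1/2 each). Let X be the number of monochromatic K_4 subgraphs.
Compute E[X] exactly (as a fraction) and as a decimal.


Let X = Σ_S X_S over the C(32, 4) = 35960 subsets S of size 4, where X_S = 1 if the K_4 on S is monochromatic.
For a fixed S, the K_4 on S has C(4, 2) = 6 edges. P[all 6 edges red] = (1/2)^6, and likewise for blue, so P[monochromatic] = 2·(1/2)^6 = 2^{1 − 6} = 1/32.
Summing: E[X] = C(32, 4) · 2^{1 − 6} = 35960 · 1/32 = 4495/4.
Numerically: E[X] ≈ 1123.7500.

E[X] = C(32,4)·2^(1−C(4,2)) = 4495/4 ≈ 1123.7500.


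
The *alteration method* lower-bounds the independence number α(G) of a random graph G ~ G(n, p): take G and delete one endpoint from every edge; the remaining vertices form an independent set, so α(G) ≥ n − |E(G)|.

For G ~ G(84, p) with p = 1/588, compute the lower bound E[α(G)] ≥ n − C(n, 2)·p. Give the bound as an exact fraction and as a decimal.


E[|E(G)|] = C(84, 2)·p = 3486 · (1/588) = 83/14.
E[α(G)] ≥ n − E[|E(G)|] = 84 − 83/14 = 1093/14.
Numerically: ≈ 78.07143.
(This is only a lower bound; the true E[α(G)] may be larger.)

E[α(G)] ≥ 1093/14 ≈ 78.07143.


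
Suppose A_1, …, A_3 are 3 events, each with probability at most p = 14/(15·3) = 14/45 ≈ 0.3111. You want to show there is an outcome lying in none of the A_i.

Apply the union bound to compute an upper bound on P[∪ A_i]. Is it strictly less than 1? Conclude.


Union bound: P[∪_{i=1}^{3} A_i] ≤ Σ_i P[A_i] ≤ 3·p = 3·(14/45) = 14/15.
Numerically: 14/15 ≈ 0.9333.
Is 14/15 < 1? YES.
Since P[∪ A_i] ≤ 14/15 < 1, the complement has P[∩ A_i^c] ≥ 1 − 14/15 = 1/15 > 0, so some outcome avoids every A_i.

3·p = 14/15 ≈ 0.9333; existence CERTIFIED by the union bound.


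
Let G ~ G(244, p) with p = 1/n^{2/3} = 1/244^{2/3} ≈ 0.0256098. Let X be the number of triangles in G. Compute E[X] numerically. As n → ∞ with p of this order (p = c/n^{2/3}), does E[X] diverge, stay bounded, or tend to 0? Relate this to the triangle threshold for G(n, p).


Number of potential triangles: C(244, 3) = 2391444.
Each occurs with probability p³ ≈ (0.0256098)³ ≈ 1.67965601e-05.
By linearity: E[X] = C(244, 3)·p³ ≈ 2391444 · 1.67965601e-05 ≈ 40.168033.
Since α = 2/3 < 1, p = c/n^{2/3} ≫ 1/n is above the triangle threshold p ~ 1/n. Asymptotically E[X] ~ (c³/6)·n^{3(1−α)} = (1³/6)·n^{1} → ∞; triangles are abundant w.h.p.

E[X] ≈ 40.168033; in regime p = Θ(1/n^{2/3}) E[X] diverges (above the triangle threshold p ~ 1/n).


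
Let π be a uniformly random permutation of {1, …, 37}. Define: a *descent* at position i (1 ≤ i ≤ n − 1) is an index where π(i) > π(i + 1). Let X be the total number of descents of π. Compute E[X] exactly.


Write X = Σ X_I over i = 1, …, 36, with X_I the indicator of one descent.
There are 36 indicators.
For each fixed i, the pair (π(i), π(i+1)) is a uniformly random ordered pair of distinct values from {1, …, 37}; by symmetry P[π(i) > π(i+1)] = 1/2.
By linearity: E[X] = 36 · (1/2) = (37 − 1) · (1/2) = 18 ≈ 18.00000.

E[X] = 18 = 18.00000.


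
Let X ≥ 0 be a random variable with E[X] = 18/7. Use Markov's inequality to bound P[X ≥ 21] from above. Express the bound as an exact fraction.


μ = E[X] = 18/7, a = 21.
Markov: P[X ≥ 21] ≤ μ/a = (18/7)/21 = 6/49.
Numerically: ≈ 0.122449.
(Since a = 21 > μ = 2.571429, the bound 6/49 is < 1 and informative.)

P[X ≥ 21] ≤ 6/49 ≈ 0.122449.


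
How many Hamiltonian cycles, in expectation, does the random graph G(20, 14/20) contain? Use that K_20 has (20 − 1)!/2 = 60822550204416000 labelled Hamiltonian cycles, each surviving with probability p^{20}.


K_20 has (20 − 1)!/2 = 60822550204416000 labelled Hamiltonian cycles.
For each such Hamiltonian cycle H, let X_H = 1 if all 20 edges of H are present in G. Then P[X_H = 1] = p^{20} = (7/10)^{20} = 79792266297612001/100000000000000000000.
By linearity: E[X] = Σ_H E[X_H] = 60822550204416000 · p^{20} = 60822550204416000 · 79792266297612001/100000000000000000000 = 1184855742873690605203907421/24414062500000.
Numerically: E[X] ≈ 4.853e+13.

E[X] = 60822550204416000 · (7/10)^{20} = 1184855742873690605203907421/24414062500000 ≈ 4.853e+13.


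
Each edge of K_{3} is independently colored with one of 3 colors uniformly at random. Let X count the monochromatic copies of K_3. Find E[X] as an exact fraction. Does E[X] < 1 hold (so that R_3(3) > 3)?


E[X] = C(3, 3) · 3^{1 − 3} = 1 · 3^{−2} = 1/9.
As a reduced fraction: E[X] = 1/9 ≈ 0.111.
Is E[X] < 1? YES.
Since E[X] < 1, there exists a 3-coloring of K_{3} with no monochromatic K_3; hence R_3(3) > 3.

E[X] = 1/9 ≈ 0.111; E[X] < 1, so R_3(3) > 3.


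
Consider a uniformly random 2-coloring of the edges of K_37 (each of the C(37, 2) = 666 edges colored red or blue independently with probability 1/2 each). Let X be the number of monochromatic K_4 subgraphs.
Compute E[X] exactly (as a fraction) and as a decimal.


Let X = Σ_S X_S over the C(37, 4) = 66045 subsets S of size 4, where X_S = 1 if the K_4 on S is monochromatic.
For a fixed S, the K_4 on S has C(4, 2) = 6 edges. P[all 6 edges red] = (1/2)^6, and likewise for blue, so P[monochromatic] = 2·(1/2)^6 = 2^{1 − 6} = 1/32.
By linearity of expectation: E[X] = C(37, 4) · 2^{1 − 6} = 66045 · 1/32 = 66045/32.
Numerically: E[X] ≈ 2063.906250.

E[X] = C(37,4)·2^(1−C(4,2)) = 66045/32 ≈ 2063.906250.


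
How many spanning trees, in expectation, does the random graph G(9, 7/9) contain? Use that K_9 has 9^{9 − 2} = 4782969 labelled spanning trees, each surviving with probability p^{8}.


K_9 has 9^{9 − 2} = 4782969 labelled spanning trees.
For each such spanning tree H, let X_H = 1 if all 8 edges of H are present in G. Then P[X_H = 1] = p^{8} = (7/9)^{8} = 5764801/43046721.
Summing the indicators: E[X] = Σ_H E[X_H] = 4782969 · p^{8} = 4782969 · 5764801/43046721 = 5764801/9.
Numerically: E[X] ≈ 6.4053e+05.

E[X] = 4782969 · (7/9)^{8} = 5764801/9 ≈ 6.4053e+05.


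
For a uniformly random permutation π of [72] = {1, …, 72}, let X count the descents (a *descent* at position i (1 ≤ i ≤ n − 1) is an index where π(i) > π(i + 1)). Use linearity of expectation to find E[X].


Write X = Σ X_I over i = 1, …, 71, with X_I the indicator of one descent.
There are 71 indicators.
For each fixed i, the pair (π(i), π(i+1)) is a uniformly random ordered pair of distinct values from {1, …, 72}; by symmetry P[π(i) > π(i+1)] = 1/2.
By linearity: E[X] = 71 · (1/2) = (72 − 1) · (1/2) = 71/2 ≈ 35.500.

E[X] = 71/2 = 35.500.


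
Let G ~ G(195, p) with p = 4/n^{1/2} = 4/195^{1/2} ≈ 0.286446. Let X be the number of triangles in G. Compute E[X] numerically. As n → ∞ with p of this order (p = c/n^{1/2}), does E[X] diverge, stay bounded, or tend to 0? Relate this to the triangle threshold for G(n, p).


Number of potential triangles: C(195, 3) = 1216865.
Each occurs with probability p³ ≈ (0.286446)³ ≈ 2.35032574e-02.
By linearity: E[X] = C(195, 3)·p³ ≈ 1216865 · 2.35032574e-02 ≈ 28600.291321.
Since α = 1/2 < 1, p = c/n^{1/2} ≫ 1/n is above the triangle threshold p ~ 1/n. Asymptotically E[X] ~ (c³/6)·n^{3(1−α)} = (4³/6)·n^{1.5} → ∞; triangles are abundant w.h.p.

E[X] ≈ 28600.291321; in regime p = Θ(1/n^{1/2}) E[X] diverges (above the triangle threshold p ~ 1/n).


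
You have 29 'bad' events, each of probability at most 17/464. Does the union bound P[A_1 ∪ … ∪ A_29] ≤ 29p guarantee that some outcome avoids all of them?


Union bound: P[∪_{i=1}^{29} A_i] ≤ Σ_i P[A_i] ≤ 29·p = 29·(17/464) = 17/16.
Numerically: 17/16 ≈ 1.0625.
Is 17/16 < 1? NO.
Since the bound 17/16 is ≥ 1, the union bound is uninformative here; it does NOT by itself certify existence.

29·p = 17/16 ≈ 1.0625; existence NOT certified by the union bound.


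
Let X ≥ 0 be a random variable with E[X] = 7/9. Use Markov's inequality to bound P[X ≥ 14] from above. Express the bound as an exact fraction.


μ = E[X] = 7/9, a = 14.
Markov: P[X ≥ 14] ≤ μ/a = (7/9)/14 = 1/18.
Numerically: ≈ 0.055556.
(Since a = 14 > μ = 0.777778, the bound 1/18 is < 1 and informative.)

P[X ≥ 14] ≤ 1/18 ≈ 0.055556.


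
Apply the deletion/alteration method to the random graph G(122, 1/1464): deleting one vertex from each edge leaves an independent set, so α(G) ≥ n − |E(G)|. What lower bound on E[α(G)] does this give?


E[|E(G)|] = C(122, 2)·p = 7381 · (1/1464) = 121/24.
E[α(G)] ≥ n − E[|E(G)|] = 122 − 121/24 = 2807/24.
Numerically: ≈ 116.958.
(This is only a lower bound; the true E[α(G)] may be larger.)

E[α(G)] ≥ 2807/24 ≈ 116.958.


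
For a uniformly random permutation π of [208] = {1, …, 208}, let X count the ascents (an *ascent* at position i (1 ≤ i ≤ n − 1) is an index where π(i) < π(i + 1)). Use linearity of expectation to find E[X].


Write X = Σ X_I over i = 1, …, 207, with X_I the indicator of one ascent.
There are 207 indicators.
For each fixed i, the pair (π(i), π(i+1)) is a uniformly random ordered pair of distinct values from {1, …, 208}; by symmetry P[π(i) < π(i+1)] = 1/2.
By linearity: E[X] = 207 · (1/2) = (208 − 1) · (1/2) = 207/2 ≈ 103.5000.

E[X] = 207/2 = 103.5000.
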